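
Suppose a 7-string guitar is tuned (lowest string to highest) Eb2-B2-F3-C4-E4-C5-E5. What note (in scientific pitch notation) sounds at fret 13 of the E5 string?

The open E5 string plus 13 semitones: E–F–Gb–G–…–Eb–E–F.
The walk passes from B into C once, so the octave number goes from 5 to 6.

F6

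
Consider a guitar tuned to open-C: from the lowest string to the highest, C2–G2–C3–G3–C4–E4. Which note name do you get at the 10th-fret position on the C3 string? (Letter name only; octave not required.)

A♯

Each fret is one semitone, so C3 + 10 = A♯.
(Equivalently spelled B♭.)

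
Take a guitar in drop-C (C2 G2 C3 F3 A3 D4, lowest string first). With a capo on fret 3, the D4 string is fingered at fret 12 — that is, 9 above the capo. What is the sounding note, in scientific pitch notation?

D5

The capo raises the open D4 by 3 semitones to F4; fretting 9 more gives D4 + 3 + 9 = D4 + 12 semitones = D5.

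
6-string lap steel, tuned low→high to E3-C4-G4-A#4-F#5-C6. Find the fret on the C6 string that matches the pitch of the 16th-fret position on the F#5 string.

10

F#5 at fret 16 is F#5 + 16 semitones = A#6.
The open C6 string is 6 semitones above the open F#5, so the same pitch on the C6 string lies at fret 16 − 6 = 10.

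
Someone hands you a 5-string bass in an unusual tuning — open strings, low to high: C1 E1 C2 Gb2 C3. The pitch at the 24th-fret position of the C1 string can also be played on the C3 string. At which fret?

C1 at fret 24 is C1 + 24 semitones = C3.
The open C3 string is 24 semitones above the open C1, so the same pitch on the C3 string lies at fret 24 − 24 = 0.

0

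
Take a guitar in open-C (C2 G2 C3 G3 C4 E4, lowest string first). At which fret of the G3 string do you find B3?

B3 is 4 semitones above the open G3 (G–G#–A–A#–B), so it sits at fret 4.

4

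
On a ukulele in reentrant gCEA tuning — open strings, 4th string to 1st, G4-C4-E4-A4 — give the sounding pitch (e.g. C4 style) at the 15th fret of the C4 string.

C4 is MIDI 60. Adding 15 gives 75, which is D#5.
(Equivalently spelled Eb5.)

D#5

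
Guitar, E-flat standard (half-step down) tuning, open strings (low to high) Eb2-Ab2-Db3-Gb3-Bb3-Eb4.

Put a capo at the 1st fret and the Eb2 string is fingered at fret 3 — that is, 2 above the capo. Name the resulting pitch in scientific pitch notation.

Gb2

The capo raises the open Eb2 by 1 semitone to E2; fretting 2 more gives Eb2 + 1 + 2 = Eb2 + 3 semitones = Gb2.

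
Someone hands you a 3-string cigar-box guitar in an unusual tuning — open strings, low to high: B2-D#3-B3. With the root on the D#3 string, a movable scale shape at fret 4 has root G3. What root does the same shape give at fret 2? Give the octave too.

F3

Moving from fret 4 to fret 2 shifts the root by -2 semitones.
G3 down 2 semitones is F3.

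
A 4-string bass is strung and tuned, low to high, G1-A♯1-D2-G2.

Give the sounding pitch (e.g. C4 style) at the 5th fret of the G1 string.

Each fret is one semitone, so G1 + 5 = C2.

C2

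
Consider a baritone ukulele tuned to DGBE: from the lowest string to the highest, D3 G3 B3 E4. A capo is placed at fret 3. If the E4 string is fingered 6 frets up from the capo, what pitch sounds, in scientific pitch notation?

The capo raises the open E4 by 3 semitones to G4; fretting 6 more gives E4 + 3 + 6 = E4 + 9 semitones = C#5.
(Also written Db.)

C#5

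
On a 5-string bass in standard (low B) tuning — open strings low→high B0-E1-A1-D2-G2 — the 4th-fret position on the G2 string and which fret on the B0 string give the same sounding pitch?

24

G2 at fret 4 is G2 + 4 semitones = B2.
The open B0 string is 20 semitones below the open G2, so the same pitch on the B0 string lies at fret 4 + 20 = 24.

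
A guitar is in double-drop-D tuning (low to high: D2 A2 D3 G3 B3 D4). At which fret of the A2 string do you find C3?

C3 is 3 semitones above the open A2 (A–A#–B–C), so it sits at fret 3.

3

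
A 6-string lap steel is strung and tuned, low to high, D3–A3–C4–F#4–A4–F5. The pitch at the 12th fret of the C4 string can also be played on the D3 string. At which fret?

22

Fret 12 on C4 is MIDI 60 + 12 = 72 (C5). On the D3 string (open MIDI 50), that pitch is 72 − 50 = fret 22.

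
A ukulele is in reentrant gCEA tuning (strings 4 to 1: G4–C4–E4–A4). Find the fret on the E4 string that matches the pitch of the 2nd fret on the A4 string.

Fret 2 on A4 is MIDI 69 + 2 = 71 (B4). On the E4 string (open MIDI 64), that pitch is 71 − 64 = fret 7.

7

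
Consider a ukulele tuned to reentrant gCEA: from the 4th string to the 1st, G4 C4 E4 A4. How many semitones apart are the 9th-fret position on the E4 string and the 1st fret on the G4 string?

E4 at fret 9 → C#5 (MIDI 73); G4 at fret 1 → G#4 (MIDI 68).
73 − 68 = 5, so the two pitches are 5 semitones apart, with C#5 the higher.

5 semitones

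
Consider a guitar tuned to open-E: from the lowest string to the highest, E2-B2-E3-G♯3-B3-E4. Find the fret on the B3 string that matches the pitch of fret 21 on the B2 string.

9

Fret 21 on B2 is MIDI 47 + 21 = 68 (G♯4). On the B3 string (open MIDI 59), that pitch is 68 − 59 = fret 9.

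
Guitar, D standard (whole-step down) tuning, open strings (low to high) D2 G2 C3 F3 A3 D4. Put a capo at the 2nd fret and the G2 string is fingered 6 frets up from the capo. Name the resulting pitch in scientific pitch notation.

The capo raises the open G2 by 2 semitones to A2; fretting 6 more gives G2 + 2 + 6 = G2 + 8 semitones = D♯3.

D♯3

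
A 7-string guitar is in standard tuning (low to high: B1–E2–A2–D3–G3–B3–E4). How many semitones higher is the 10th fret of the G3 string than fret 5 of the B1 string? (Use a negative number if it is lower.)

25 semitones

G3 at fret 10 → F4 (MIDI 65); B1 at fret 5 → E2 (MIDI 40).
65 − 40 = 25, so the two pitches are 25 semitones apart.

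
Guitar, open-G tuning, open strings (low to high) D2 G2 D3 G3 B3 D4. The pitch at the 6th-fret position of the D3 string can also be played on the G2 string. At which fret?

D3 at fret 6 is D3 + 6 semitones = G#3.
The open G2 string is 7 semitones below the open D3, so the same pitch on the G2 string lies at fret 6 + 7 = 13.

13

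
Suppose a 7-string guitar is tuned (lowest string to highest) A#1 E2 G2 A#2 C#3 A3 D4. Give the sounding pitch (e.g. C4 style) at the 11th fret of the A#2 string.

The open A#2 string plus 11 semitones: A#–B–C–C#–…–G–G#–A.
The walk passes from B into C once, so the octave number goes from 2 to 3.

A3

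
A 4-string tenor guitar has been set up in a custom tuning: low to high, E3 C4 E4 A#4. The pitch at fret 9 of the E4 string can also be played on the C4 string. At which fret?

13

E4 at fret 9 is E4 + 9 semitones = C#5.
The open C4 string is 4 semitones below the open E4, so the same pitch on the C4 string lies at fret 9 + 4 = 13.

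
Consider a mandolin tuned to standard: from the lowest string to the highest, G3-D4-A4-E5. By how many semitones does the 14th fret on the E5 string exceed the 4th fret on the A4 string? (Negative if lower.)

E5 at fret 14 → F♯6 (MIDI 90); A4 at fret 4 → C♯5 (MIDI 73).
90 − 73 = 17, so the two pitches are 17 semitones apart.

17 semitones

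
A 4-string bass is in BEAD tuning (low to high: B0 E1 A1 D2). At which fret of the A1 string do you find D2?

5

D2 is 5 semitones above the open A1 (A–A#–B–C–C#–D), so it sits at fret 5.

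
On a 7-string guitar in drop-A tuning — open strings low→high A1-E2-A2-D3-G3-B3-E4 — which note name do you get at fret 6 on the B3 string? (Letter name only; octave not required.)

Each fret is one semitone, so B3 + 6 = F.

F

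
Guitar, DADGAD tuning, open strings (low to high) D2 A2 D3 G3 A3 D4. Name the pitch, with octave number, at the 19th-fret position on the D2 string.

D2 is MIDI 38. Adding 19 gives 57, which is A3.

A3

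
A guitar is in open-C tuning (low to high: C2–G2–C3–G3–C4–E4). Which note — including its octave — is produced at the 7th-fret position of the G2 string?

D3

Each fret is one semitone, so G2 + 7 = D3.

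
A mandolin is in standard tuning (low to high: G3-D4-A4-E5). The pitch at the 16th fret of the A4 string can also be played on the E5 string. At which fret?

9

Fret 16 on A4 is MIDI 69 + 16 = 85 (C♯6). On the E5 string (open MIDI 76), that pitch is 85 − 76 = fret 9.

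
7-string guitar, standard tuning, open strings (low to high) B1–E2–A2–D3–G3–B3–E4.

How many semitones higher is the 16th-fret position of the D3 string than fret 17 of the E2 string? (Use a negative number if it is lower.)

9 semitones

D3 at fret 16 → F♯4 (MIDI 66); E2 at fret 17 → A3 (MIDI 57).
66 − 57 = 9, so the two pitches are 9 semitones apart.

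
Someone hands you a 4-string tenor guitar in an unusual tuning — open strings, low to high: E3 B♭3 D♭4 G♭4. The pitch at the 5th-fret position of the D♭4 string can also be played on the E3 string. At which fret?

14

D♭4 at fret 5 is D♭4 + 5 semitones = G♭4.
The open E3 string is 9 semitones below the open D♭4, so the same pitch on the E3 string lies at fret 5 + 9 = 14.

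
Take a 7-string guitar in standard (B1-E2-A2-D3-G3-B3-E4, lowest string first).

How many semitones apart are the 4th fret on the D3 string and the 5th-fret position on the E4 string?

D3 at fret 4 → F#3 (MIDI 54); E4 at fret 5 → A4 (MIDI 69).
54 − 69 = -15, so the two pitches are 15 semitones apart, with A4 the higher.

15 semitones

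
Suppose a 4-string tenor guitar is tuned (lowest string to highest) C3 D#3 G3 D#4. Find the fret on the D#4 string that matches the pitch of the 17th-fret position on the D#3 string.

Fret 17 on D#3 is MIDI 51 + 17 = 68 (G#4). On the D#4 string (open MIDI 63), that pitch is 68 − 63 = fret 5.

5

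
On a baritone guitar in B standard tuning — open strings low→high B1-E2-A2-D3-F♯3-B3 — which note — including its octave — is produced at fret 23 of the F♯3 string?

F5

F♯3 is MIDI 54. Adding 23 gives 77, which is F5.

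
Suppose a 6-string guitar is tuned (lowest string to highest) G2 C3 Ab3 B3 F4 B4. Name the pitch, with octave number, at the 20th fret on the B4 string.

G6

Each fret is one semitone, so B4 + 20 = G6.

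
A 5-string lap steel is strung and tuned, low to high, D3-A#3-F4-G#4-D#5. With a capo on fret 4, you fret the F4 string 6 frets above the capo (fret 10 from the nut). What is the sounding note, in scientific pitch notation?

D#5

The capo raises the open F4 by 4 semitones to A4; fretting 6 more gives F4 + 4 + 6 = F4 + 10 semitones = D#5.
(Also written Eb.)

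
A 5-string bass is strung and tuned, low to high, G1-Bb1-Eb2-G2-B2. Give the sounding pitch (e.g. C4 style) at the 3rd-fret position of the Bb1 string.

Db2

The open Bb1 string plus 3 semitones: Bb–B–C–Db.
The walk passes from B into C once, so the octave number goes from 1 to 2.
(Equivalently spelled C#2.)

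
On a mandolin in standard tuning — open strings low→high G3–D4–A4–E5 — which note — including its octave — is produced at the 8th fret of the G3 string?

D♯4

G3 is MIDI 55. Adding 8 gives 63, which is D♯4.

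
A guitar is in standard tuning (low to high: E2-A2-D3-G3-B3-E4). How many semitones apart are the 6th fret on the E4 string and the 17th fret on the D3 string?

3 semitones

E4 at fret 6 → A#4 (MIDI 70); D3 at fret 17 → G4 (MIDI 67).
70 − 67 = 3, so the two pitches are 3 semitones apart, with A#4 the higher.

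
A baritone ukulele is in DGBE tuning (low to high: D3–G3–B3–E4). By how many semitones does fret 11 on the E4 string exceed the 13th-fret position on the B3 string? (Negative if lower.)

E4 at fret 11 → D#5 (MIDI 75); B3 at fret 13 → C5 (MIDI 72).
75 − 72 = 3, so the two pitches are 3 semitones apart.

3 semitones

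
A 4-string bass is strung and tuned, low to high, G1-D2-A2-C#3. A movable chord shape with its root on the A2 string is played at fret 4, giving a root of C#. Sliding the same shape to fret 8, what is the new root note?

F

Moving from fret 4 to fret 8 shifts the root by 4 semitones.
C# up 4 semitones is F.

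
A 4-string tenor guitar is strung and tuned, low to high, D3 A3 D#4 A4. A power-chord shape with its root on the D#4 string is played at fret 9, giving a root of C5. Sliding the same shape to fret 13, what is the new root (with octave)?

Moving from fret 9 to fret 13 shifts the root by 4 semitones.
C5 up 4 semitones is E5.

E5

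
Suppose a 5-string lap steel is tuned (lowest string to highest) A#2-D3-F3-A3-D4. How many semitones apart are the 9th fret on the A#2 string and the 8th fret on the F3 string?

A#2 at fret 9 → G3 (MIDI 55); F3 at fret 8 → C#4 (MIDI 61).
55 − 61 = -6, so the two pitches are 6 semitones apart, with C#4 the higher.

6 semitones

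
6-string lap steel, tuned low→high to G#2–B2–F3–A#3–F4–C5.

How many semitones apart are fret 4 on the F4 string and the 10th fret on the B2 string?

12 semitones

F4 at fret 4 → A4 (MIDI 69); B2 at fret 10 → A3 (MIDI 57).
69 − 57 = 12, so the two pitches are 12 semitones apart, with A4 the higher.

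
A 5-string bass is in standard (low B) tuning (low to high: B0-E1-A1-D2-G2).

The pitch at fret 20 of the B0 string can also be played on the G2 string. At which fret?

B0 at fret 20 is B0 + 20 semitones = G2.
The open G2 string is 20 semitones above the open B0, so the same pitch on the G2 string lies at fret 20 − 20 = 0.

0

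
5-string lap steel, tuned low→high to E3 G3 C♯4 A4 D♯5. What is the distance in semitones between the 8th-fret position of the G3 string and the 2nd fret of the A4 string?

8 semitones

G3 at fret 8 → D♯4 (MIDI 63); A4 at fret 2 → B4 (MIDI 71).
63 − 71 = -8, so the two pitches are 8 semitones apart, with B4 the higher.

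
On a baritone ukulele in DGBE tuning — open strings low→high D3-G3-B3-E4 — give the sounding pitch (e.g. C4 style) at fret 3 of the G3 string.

Each fret is one semitone, so G3 + 3 = A#3.

A#3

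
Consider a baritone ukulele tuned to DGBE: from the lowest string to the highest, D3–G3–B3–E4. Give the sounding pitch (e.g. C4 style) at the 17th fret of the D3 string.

The open D3 string plus 17 semitones: D–D#–E–F–…–F–F#–G.
The walk passes from B into C once, so the octave number goes from 3 to 4.

G4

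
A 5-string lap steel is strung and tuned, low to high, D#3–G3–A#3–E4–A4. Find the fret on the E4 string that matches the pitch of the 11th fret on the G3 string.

2

Fret 11 on G3 is MIDI 55 + 11 = 66 (F#4). On the E4 string (open MIDI 64), that pitch is 66 − 64 = fret 2.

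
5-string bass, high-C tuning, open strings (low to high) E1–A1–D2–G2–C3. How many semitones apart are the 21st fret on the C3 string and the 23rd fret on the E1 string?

C3 at fret 21 → A4 (MIDI 69); E1 at fret 23 → D#3 (MIDI 51).
69 − 51 = 18, so the two pitches are 18 semitones apart, with A4 the higher.

18 semitones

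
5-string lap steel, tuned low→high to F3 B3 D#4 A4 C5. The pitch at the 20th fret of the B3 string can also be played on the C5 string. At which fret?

7

B3 at fret 20 is B3 + 20 semitones = G5.
The open C5 string is 13 semitones above the open B3, so the same pitch on the C5 string lies at fret 20 − 13 = 7.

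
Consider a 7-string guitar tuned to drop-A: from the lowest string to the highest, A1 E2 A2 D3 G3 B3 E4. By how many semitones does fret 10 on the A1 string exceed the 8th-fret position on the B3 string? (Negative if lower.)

A1 at fret 10 → G2 (MIDI 43); B3 at fret 8 → G4 (MIDI 67).
43 − 67 = -24, so the two pitches are 24 semitones apart.

-24 semitones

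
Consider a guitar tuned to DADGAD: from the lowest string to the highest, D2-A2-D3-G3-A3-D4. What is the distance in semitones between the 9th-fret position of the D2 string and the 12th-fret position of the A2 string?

D2 at fret 9 → B2 (MIDI 47); A2 at fret 12 → A3 (MIDI 57).
47 − 57 = -10, so the two pitches are 10 semitones apart, with A3 the higher.

10 semitones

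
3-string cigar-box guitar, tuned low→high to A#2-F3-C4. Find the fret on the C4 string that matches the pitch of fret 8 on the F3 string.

Fret 8 on F3 is MIDI 53 + 8 = 61 (C#4). On the C4 string (open MIDI 60), that pitch is 61 − 60 = fret 1.

1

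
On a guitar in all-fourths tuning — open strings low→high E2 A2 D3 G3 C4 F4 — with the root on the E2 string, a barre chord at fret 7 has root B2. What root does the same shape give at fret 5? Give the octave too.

A2

Moving from fret 7 to fret 5 shifts the root by -2 semitones.
B2 down 2 semitones is A2.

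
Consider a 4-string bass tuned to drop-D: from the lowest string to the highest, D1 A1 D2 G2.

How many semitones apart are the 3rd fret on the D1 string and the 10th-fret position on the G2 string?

D1 at fret 3 → F1 (MIDI 29); G2 at fret 10 → F3 (MIDI 53).
29 − 53 = -24, so the two pitches are 24 semitones apart, with F3 the higher.

24 semitones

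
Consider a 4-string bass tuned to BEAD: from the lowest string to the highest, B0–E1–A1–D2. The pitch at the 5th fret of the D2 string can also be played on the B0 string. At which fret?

20

D2 at fret 5 is D2 + 5 semitones = G2.
The open B0 string is 15 semitones below the open D2, so the same pitch on the B0 string lies at fret 5 + 15 = 20.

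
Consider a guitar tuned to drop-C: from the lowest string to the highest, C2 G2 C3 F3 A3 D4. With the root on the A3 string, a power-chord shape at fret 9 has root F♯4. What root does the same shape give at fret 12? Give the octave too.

Moving from fret 9 to fret 12 shifts the root by 3 semitones.
F♯4 up 3 semitones is A4.

A4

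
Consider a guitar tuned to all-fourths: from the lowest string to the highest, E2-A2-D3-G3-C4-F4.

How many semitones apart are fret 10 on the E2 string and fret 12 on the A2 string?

E2 at fret 10 → D3 (MIDI 50); A2 at fret 12 → A3 (MIDI 57).
50 − 57 = -7, so the two pitches are 7 semitones apart, with A3 the higher.

7 semitones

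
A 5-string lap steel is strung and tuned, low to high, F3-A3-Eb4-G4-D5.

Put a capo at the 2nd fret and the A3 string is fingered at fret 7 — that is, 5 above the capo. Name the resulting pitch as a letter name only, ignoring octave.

The capo raises the open A3 by 2 semitones to B3; fretting 5 more gives A3 + 2 + 5 = A3 + 7 semitones, landing on E.

E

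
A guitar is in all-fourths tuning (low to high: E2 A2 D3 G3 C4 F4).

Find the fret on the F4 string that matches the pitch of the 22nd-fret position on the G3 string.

12

Fret 22 on G3 is MIDI 55 + 22 = 77 (F5). On the F4 string (open MIDI 65), that pitch is 77 − 65 = fret 12.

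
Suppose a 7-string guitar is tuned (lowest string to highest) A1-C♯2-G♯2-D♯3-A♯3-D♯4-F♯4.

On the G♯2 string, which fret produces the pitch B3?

15

B3 is 15 semitones above the open G♯2 (G#–A–A#–B–…–A–A#–B), so it sits at fret 15.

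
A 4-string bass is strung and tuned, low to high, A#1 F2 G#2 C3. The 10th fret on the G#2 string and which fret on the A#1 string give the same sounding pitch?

20

G#2 at fret 10 is G#2 + 10 semitones = F#3.
The open A#1 string is 10 semitones below the open G#2, so the same pitch on the A#1 string lies at fret 10 + 10 = 20.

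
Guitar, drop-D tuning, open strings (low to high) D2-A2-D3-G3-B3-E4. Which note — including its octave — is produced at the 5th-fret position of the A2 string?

A2 is MIDI 45. Adding 5 gives 50, which is D3.

D3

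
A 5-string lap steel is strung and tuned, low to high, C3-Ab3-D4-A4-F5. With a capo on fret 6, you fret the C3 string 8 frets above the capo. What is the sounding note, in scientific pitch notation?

D4

The capo raises the open C3 by 6 semitones to Gb3; fretting 8 more gives C3 + 6 + 8 = C3 + 14 semitones = D4.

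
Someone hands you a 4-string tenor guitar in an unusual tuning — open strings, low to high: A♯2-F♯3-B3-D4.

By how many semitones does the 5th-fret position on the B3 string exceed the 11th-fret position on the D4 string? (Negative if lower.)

B3 at fret 5 → E4 (MIDI 64); D4 at fret 11 → C♯5 (MIDI 73).
64 − 73 = -9, so the two pitches are 9 semitones apart.

-9 semitones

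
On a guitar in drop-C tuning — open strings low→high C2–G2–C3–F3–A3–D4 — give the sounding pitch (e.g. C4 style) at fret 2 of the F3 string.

Each fret is one semitone, so F3 + 2 = G3.

G3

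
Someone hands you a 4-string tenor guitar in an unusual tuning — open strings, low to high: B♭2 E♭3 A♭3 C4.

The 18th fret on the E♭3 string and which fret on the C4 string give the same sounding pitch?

E♭3 at fret 18 is E♭3 + 18 semitones = A4.
The open C4 string is 9 semitones above the open E♭3, so the same pitch on the C4 string lies at fret 18 − 9 = 9.

9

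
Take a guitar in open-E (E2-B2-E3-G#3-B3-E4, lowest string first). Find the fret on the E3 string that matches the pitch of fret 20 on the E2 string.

E2 at fret 20 is E2 + 20 semitones = C4.
The open E3 string is 12 semitones above the open E2, so the same pitch on the E3 string lies at fret 20 − 12 = 8.

8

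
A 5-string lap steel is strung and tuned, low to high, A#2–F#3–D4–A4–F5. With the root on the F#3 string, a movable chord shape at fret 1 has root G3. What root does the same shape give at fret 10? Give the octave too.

Moving from fret 1 to fret 10 shifts the root by 9 semitones.
G3 up 9 semitones is E4.

E4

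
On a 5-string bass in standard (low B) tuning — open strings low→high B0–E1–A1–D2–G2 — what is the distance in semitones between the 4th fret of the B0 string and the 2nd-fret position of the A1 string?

B0 at fret 4 → D♯1 (MIDI 27); A1 at fret 2 → B1 (MIDI 35).
27 − 35 = -8, so the two pitches are 8 semitones apart, with B1 the higher.

8 semitones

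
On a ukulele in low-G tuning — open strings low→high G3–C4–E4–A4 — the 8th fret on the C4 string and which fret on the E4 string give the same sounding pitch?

Fret 8 on C4 is MIDI 60 + 8 = 68 (G♯4). On the E4 string (open MIDI 64), that pitch is 68 − 64 = fret 4.

4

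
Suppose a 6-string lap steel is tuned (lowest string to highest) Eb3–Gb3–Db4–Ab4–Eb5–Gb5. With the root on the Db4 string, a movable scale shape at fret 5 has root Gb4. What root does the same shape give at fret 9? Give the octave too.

Moving from fret 5 to fret 9 shifts the root by 4 semitones.
Gb4 up 4 semitones is Bb4.

Bb4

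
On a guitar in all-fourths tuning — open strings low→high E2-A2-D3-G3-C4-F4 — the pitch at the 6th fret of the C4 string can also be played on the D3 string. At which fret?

Fret 6 on C4 is MIDI 60 + 6 = 66 (F♯4). On the D3 string (open MIDI 50), that pitch is 66 − 50 = fret 16.

16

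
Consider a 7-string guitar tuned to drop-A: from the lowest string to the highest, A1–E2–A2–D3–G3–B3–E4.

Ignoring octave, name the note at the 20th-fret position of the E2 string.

C

E2 is MIDI 40. Adding 20 gives 60; 60 mod 12 = 0, i.e. C.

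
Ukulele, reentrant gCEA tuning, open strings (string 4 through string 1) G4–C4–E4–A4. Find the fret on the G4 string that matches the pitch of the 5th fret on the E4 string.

E4 at fret 5 is E4 + 5 semitones = A4.
The open G4 string is 3 semitones above the open E4, so the same pitch on the G4 string lies at fret 5 − 3 = 2.

2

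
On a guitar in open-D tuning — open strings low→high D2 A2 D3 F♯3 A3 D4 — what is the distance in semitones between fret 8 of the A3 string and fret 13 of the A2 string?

7 semitones

A3 at fret 8 → F4 (MIDI 65); A2 at fret 13 → A♯3 (MIDI 58).
65 − 58 = 7, so the two pitches are 7 semitones apart, with F4 the higher.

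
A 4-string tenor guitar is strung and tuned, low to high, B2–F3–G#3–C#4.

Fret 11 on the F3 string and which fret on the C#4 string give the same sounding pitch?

Fret 11 on F3 is MIDI 53 + 11 = 64 (E4). On the C#4 string (open MIDI 61), that pitch is 64 − 61 = fret 3.

3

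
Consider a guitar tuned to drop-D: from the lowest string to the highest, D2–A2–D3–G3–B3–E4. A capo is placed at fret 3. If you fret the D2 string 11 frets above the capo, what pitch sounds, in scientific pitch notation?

The capo raises the open D2 by 3 semitones to F2; fretting 11 more gives D2 + 3 + 11 = D2 + 14 semitones = E3.

E3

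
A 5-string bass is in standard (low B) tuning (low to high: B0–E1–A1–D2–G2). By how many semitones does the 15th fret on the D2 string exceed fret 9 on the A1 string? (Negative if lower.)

D2 at fret 15 → F3 (MIDI 53); A1 at fret 9 → F♯2 (MIDI 42).
53 − 42 = 11, so the two pitches are 11 semitones apart.

11 semitones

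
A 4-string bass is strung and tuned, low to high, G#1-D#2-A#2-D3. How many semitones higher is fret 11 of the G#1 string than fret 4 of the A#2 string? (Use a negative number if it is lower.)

G#1 at fret 11 → G2 (MIDI 43); A#2 at fret 4 → D3 (MIDI 50).
43 − 50 = -7, so the two pitches are 7 semitones apart.

-7 semitones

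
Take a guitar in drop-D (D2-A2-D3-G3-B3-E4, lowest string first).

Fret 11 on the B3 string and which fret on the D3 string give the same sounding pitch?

20

Fret 11 on B3 is MIDI 59 + 11 = 70 (A#4). On the D3 string (open MIDI 50), that pitch is 70 − 50 = fret 20.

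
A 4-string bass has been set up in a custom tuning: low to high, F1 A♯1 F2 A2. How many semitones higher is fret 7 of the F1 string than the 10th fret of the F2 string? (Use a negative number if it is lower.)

-15 semitones

F1 at fret 7 → C2 (MIDI 36); F2 at fret 10 → D♯3 (MIDI 51).
36 − 51 = -15, so the two pitches are 15 semitones apart.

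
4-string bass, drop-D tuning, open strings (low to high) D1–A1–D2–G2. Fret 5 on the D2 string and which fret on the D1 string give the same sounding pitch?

D2 at fret 5 is D2 + 5 semitones = G2.
The open D1 string is 12 semitones below the open D2, so the same pitch on the D1 string lies at fret 5 + 12 = 17.

17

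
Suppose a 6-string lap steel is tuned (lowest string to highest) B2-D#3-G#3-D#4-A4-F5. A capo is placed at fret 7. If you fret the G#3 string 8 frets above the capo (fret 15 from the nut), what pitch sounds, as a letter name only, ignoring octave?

B

The capo raises the open G#3 by 7 semitones to D#4; fretting 8 more gives G#3 + 7 + 8 = G#3 + 15 semitones, landing on B.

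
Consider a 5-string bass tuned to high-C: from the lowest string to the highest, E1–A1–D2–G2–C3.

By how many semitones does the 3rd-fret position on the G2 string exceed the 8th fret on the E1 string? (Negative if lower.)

G2 at fret 3 → A#2 (MIDI 46); E1 at fret 8 → C2 (MIDI 36).
46 − 36 = 10, so the two pitches are 10 semitones apart.

10 semitones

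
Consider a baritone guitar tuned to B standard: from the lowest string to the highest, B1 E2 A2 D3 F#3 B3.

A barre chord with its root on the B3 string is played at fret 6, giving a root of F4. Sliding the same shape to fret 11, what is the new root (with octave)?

Moving from fret 6 to fret 11 shifts the root by 5 semitones.
F4 up 5 semitones is A#4.

A#4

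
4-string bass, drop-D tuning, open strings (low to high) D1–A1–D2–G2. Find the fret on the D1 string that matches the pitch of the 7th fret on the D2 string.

D2 at fret 7 is D2 + 7 semitones = A2.
The open D1 string is 12 semitones below the open D2, so the same pitch on the D1 string lies at fret 7 + 12 = 19.

19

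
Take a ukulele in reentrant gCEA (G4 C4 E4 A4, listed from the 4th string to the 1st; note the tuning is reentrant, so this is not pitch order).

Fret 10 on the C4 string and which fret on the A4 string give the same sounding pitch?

1

Fret 10 on C4 is MIDI 60 + 10 = 70 (A♯4). On the A4 string (open MIDI 69), that pitch is 70 − 69 = fret 1.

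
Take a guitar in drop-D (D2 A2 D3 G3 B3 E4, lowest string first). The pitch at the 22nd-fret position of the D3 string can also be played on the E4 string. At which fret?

D3 at fret 22 is D3 + 22 semitones = C5.
The open E4 string is 14 semitones above the open D3, so the same pitch on the E4 string lies at fret 22 − 14 = 8.

8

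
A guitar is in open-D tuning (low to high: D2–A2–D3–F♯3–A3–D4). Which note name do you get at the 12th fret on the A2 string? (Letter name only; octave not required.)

A

The open A2 string plus 12 semitones: A–A#–B–C–…–G–G#–A.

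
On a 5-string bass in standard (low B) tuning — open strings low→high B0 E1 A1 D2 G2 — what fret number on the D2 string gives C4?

C4 is 22 semitones above the open D2 (D–D#–E–F–…–A#–B–C), so it sits at fret 22.

22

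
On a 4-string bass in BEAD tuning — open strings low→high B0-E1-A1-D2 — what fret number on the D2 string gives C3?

10

C3 is 10 semitones above the open D2 (D–D#–E–F–…–A#–B–C), so it sits at fret 10.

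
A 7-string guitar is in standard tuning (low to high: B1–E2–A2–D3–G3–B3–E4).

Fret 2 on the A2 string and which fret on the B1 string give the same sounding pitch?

12

Fret 2 on A2 is MIDI 45 + 2 = 47 (B2). On the B1 string (open MIDI 35), that pitch is 47 − 35 = fret 12.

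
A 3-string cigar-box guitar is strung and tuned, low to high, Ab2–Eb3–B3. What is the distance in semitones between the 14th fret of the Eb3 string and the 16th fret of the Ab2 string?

5 semitones

Eb3 at fret 14 → F4 (MIDI 65); Ab2 at fret 16 → C4 (MIDI 60).
65 − 60 = 5, so the two pitches are 5 semitones apart, with F4 the higher.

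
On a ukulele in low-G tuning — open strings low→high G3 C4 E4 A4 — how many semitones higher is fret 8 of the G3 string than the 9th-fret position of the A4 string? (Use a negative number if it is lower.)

-15 semitones

G3 at fret 8 → D#4 (MIDI 63); A4 at fret 9 → F#5 (MIDI 78).
63 − 78 = -15, so the two pitches are 15 semitones apart.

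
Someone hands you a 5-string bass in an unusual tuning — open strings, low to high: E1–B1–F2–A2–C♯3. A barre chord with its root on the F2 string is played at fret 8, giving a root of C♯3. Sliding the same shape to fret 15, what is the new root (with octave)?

Moving from fret 8 to fret 15 shifts the root by 7 semitones.
C♯3 up 7 semitones is G♯3.

G♯3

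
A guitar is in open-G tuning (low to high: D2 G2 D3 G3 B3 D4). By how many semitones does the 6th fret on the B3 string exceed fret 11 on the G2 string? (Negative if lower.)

B3 at fret 6 → F4 (MIDI 65); G2 at fret 11 → F♯3 (MIDI 54).
65 − 54 = 11, so the two pitches are 11 semitones apart.

11 semitones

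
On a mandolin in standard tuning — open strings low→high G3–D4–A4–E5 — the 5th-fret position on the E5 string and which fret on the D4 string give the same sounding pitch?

E5 at fret 5 is E5 + 5 semitones = A5.
The open D4 string is 14 semitones below the open E5, so the same pitch on the D4 string lies at fret 5 + 14 = 19.

19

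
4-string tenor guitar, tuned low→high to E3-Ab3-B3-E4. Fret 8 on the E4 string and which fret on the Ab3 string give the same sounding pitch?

16

Fret 8 on E4 is MIDI 64 + 8 = 72 (C5). On the Ab3 string (open MIDI 56), that pitch is 72 − 56 = fret 16.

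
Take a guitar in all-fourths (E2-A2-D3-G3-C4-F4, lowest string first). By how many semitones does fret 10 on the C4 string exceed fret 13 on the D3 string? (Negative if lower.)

7 semitones

C4 at fret 10 → A#4 (MIDI 70); D3 at fret 13 → D#4 (MIDI 63).
70 − 63 = 7, so the two pitches are 7 semitones apart.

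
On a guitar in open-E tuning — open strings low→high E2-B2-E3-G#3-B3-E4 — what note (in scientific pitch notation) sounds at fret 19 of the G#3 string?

The open G#3 string plus 19 semitones: G#–A–A#–B–…–C#–D–D#.
The walk passes from B into C 2 times, so the octave number goes from 3 to 5.
(Equivalently spelled Eb5.)

D#5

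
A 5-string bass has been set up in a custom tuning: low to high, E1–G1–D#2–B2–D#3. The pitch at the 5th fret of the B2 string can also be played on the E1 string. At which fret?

24

B2 at fret 5 is B2 + 5 semitones = E3.
The open E1 string is 19 semitones below the open B2, so the same pitch on the E1 string lies at fret 5 + 19 = 24.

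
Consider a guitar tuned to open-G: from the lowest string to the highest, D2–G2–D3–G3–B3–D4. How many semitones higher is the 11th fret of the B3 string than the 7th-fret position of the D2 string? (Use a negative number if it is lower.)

B3 at fret 11 → A#4 (MIDI 70); D2 at fret 7 → A2 (MIDI 45).
70 − 45 = 25, so the two pitches are 25 semitones apart.

25 semitones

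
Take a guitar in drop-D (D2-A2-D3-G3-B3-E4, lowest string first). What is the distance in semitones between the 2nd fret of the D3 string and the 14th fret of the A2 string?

D3 at fret 2 → E3 (MIDI 52); A2 at fret 14 → B3 (MIDI 59).
52 − 59 = -7, so the two pitches are 7 semitones apart, with B3 the higher.

7 semitones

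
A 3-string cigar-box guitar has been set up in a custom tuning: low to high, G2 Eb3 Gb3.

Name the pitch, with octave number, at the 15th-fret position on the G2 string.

Bb3

G2 is MIDI 43. Adding 15 gives 58, which is Bb3.
(Equivalently spelled A#3.)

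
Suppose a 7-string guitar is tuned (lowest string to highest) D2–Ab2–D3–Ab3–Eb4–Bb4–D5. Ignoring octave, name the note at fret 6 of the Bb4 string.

E

Each fret is one semitone, so Bb4 + 6 = E.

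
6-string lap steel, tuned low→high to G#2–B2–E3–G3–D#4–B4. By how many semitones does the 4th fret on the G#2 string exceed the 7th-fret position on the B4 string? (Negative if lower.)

G#2 at fret 4 → C3 (MIDI 48); B4 at fret 7 → F#5 (MIDI 78).
48 − 78 = -30, so the two pitches are 30 semitones apart.

-30 semitones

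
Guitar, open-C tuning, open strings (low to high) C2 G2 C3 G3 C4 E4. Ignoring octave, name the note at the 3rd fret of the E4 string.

G

The open E4 string plus 3 semitones: E–F–F#–G.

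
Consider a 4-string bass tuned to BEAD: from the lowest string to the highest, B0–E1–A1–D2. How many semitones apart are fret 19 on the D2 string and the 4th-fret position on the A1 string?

D2 at fret 19 → A3 (MIDI 57); A1 at fret 4 → C#2 (MIDI 37).
57 − 37 = 20, so the two pitches are 20 semitones apart, with A3 the higher.

20 semitones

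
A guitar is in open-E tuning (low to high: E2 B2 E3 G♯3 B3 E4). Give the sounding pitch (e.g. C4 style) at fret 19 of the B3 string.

F♯5

Each fret is one semitone, so B3 + 19 = F♯5.
(Equivalently spelled G♭5.)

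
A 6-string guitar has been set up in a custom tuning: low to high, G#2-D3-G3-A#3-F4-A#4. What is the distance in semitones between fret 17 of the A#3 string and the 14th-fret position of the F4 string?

A#3 at fret 17 → D#5 (MIDI 75); F4 at fret 14 → G5 (MIDI 79).
75 − 79 = -4, so the two pitches are 4 semitones apart, with G5 the higher.

4 semitones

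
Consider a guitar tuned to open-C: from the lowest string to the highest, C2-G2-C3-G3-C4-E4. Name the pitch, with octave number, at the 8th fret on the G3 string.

The open G3 string plus 8 semitones: G–G#–A–A#–B–C–C#–D–D#.
The walk passes from B into C once, so the octave number goes from 3 to 4.
(Equivalently spelled Eb4.)

D#4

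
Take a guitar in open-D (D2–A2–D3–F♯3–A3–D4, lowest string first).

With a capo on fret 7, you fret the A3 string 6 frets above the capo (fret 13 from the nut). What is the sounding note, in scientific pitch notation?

The capo raises the open A3 by 7 semitones to E4; fretting 6 more gives A3 + 7 + 6 = A3 + 13 semitones = A♯4.

A♯4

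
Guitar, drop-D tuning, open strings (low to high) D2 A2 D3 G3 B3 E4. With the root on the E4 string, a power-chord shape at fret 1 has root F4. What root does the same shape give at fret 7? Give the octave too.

Moving from fret 1 to fret 7 shifts the root by 6 semitones.
F4 up 6 semitones is B4.

B4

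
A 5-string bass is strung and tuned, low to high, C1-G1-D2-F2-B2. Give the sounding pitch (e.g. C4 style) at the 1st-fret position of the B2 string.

The open B2 string plus 1 semitone: B–C.
The walk passes from B into C once, so the octave number goes from 2 to 3.

C3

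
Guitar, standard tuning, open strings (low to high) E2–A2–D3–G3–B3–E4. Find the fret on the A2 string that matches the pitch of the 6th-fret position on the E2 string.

E2 at fret 6 is E2 + 6 semitones = A#2.
The open A2 string is 5 semitones above the open E2, so the same pitch on the A2 string lies at fret 6 − 5 = 1.

1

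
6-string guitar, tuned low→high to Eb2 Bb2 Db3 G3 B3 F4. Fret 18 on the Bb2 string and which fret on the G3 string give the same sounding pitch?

Fret 18 on Bb2 is MIDI 46 + 18 = 64 (E4). On the G3 string (open MIDI 55), that pitch is 64 − 55 = fret 9.

9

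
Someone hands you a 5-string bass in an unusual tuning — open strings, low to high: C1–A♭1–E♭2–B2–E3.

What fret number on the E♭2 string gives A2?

6

A2 is 6 semitones above the open E♭2 (Eb–E–F–Gb–G–Ab–A), so it sits at fret 6.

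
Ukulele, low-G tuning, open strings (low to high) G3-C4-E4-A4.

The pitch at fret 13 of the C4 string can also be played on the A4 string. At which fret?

Fret 13 on C4 is MIDI 60 + 13 = 73 (C#5). On the A4 string (open MIDI 69), that pitch is 73 − 69 = fret 4.

4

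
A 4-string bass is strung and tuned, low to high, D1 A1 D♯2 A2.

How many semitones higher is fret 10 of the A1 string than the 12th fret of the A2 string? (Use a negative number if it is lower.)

A1 at fret 10 → G2 (MIDI 43); A2 at fret 12 → A3 (MIDI 57).
43 − 57 = -14, so the two pitches are 14 semitones apart.

-14 semitones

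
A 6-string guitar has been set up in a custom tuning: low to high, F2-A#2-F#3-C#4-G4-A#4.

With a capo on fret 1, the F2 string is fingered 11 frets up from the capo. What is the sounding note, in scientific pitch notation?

The capo raises the open F2 by 1 semitone to F#2; fretting 11 more gives F2 + 1 + 11 = F2 + 12 semitones = F3.

F3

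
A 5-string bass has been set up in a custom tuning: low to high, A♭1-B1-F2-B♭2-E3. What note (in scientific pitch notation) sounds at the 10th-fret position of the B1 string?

The open B1 string plus 10 semitones: B–C–Db–D–…–G–Ab–A.
The walk passes from B into C once, so the octave number goes from 1 to 2.

A2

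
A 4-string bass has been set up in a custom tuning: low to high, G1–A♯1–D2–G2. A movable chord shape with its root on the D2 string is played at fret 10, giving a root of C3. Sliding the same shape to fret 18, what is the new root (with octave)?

Moving from fret 10 to fret 18 shifts the root by 8 semitones.
C3 up 8 semitones is G♯3.

G♯3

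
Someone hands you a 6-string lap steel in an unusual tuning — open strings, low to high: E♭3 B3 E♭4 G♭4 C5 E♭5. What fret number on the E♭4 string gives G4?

G4 is 4 semitones above the open E♭4 (Eb–E–F–Gb–G), so it sits at fret 4.

4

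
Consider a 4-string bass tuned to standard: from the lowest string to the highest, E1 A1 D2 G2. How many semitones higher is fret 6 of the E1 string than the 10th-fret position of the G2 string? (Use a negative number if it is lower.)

E1 at fret 6 → A#1 (MIDI 34); G2 at fret 10 → F3 (MIDI 53).
34 − 53 = -19, so the two pitches are 19 semitones apart.

-19 semitones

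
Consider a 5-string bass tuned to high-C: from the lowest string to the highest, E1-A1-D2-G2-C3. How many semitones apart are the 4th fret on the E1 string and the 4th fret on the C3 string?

20 semitones

E1 at fret 4 → G#1 (MIDI 32); C3 at fret 4 → E3 (MIDI 52).
32 − 52 = -20, so the two pitches are 20 semitones apart, with E3 the higher.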